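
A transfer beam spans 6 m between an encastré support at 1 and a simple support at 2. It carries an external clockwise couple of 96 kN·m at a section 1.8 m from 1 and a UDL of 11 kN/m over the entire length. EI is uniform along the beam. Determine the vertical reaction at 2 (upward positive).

R_2 = 36.99 kN

Release the roller at 2. Primary structure: cantilever fixed at 1.
Deflection at 2 on the released cantilever, summing each load's contribution:
  clockwise couple 96 at a = 1.8: M₀a(2L − a)/(2EI) = 881.3/EI
  UDL 11: wL⁴/(8EI) = 1782/EI
  δ_0 = 2663/EI
Flexibility coefficient — unit upward force at 2: δ_{22} = L³/(3EI) = 72/EI.
The prop prevents deflection at 2: R_2 = δ_0/δ_{22} = 2663/72 = 36.99 kN.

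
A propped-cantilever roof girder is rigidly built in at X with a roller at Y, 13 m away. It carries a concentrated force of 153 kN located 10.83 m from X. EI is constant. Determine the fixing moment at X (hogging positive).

M_X = 161.4 kN·m

Release the roller at Y. Primary structure: cantilever fixed at X.
Downward deflection at the released point Y due to the loads:
  point load 153 at a = 10.83: Pa²(3L − a)/(6EI) = 84253/EI
Flexibility coefficient — unit upward force at Y: δ_{YY} = L³/(3EI) = 732.3/EI.
Compatibility at Y: δ_0 − R_Y·δ_{YY} = 0, so R_Y = 84253/732.3 = 115 kN.
Moment equilibrium about X: M_X = Σ(load moments about X) − R_Y·L = 1657 − 115×13 = 161.4 kN·m.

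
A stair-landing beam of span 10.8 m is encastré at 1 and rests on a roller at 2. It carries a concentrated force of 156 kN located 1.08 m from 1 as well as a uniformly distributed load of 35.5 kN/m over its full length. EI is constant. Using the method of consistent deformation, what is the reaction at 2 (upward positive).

R_2 = 146 kN

Choose R_2 as the redundant. The primary structure is the cantilever fixed at 1.
Deflection at 2 on the released cantilever, summing each load's contribution:
  point load 156 at a = 1.08: Pa²(3L − a)/(6EI) = 949.8/EI
  UDL 35.5: wL⁴/(8EI) = 60372/EI
  δ_0 = 61322/EI
Flexibility coefficient — unit upward force at 2: δ_{22} = L³/(3EI) = 419.9/EI.
The prop prevents deflection at 2: R_2 = δ_0/δ_{22} = 61322/419.9 = 146 kN.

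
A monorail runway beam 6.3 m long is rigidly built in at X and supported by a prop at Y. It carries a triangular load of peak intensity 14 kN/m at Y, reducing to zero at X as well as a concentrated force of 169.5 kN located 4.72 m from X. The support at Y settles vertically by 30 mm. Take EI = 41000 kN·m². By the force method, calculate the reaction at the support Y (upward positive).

R_Y = 116.6 kN

Choose R_Y as the redundant. The primary structure is the cantilever fixed at X.
Free-end deflection of the primary structure under the applied loading (downward +):
  triangular load, peak 14 at the free end: 11w₀L⁴/(120EI) = 2022/EI
  point load 169.5 at a = 4.72: Pa²(3L − a)/(6EI) = 8924/EI
  δ_0 = 10946/EI
Flexibility coefficient — unit upward force at Y: δ_{YY} = L³/(3EI) = 83.35/EI.
With EI = 41000 kN·m²: δ_0 = 0.26698 m and δ_{YY} = 0.002033 m/kN.
Compatibility — the beam at Y must follow the support down by 0.03 m: δ_0 − R_Y·δ_{YY} = 0.03, so R_Y = (0.26698 − 0.03)/0.002033 = 116.6 kN.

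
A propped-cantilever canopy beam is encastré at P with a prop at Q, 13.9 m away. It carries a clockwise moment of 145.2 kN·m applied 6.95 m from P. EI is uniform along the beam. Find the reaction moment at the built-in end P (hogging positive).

M_P = -18.15 kN·m

Release the roller at Q. Primary structure: cantilever fixed at P.
Primary-structure tip deflection at Q by superposition:
  clockwise couple 145.2 at a = 6.95: M₀a(2L − a)/(2EI) = 10520/EI
Flexibility coefficient — unit upward force at Q: δ_{QQ} = L³/(3EI) = 895.2/EI.
The prop prevents deflection at Q: R_Q = δ_0/δ_{QQ} = 10520/895.2 = 11.75 kN.
Moment equilibrium about P: M_P = Σ(load moments about P) − R_Q·L = 145.2 − 11.75×13.9 = -18.15 kN·m.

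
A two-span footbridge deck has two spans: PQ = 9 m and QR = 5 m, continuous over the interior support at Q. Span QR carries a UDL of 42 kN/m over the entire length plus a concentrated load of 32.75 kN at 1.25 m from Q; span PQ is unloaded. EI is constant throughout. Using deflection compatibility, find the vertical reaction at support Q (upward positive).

R_Q = 147.1 kN

Take M_Q as the redundant. Released structure: two simple spans PQ and QR with a hinge at Q.
End slopes at the hinge Q, treating each span as simply supported:
  span QR: UDL 42: wL³/(24EI) = 218.8/EI
  span QR: point load 32.75 at a = 1.25: Pab(L + b)/(6LEI) = 44.78/EI
  relative rotation θ_0 = (0 + 263.5)/EI = 263.5/EI
A unit hogging moment at Q produces rotation L₁/(3EI) + L₂/(3EI) = 4.667/EI.
Compatibility: M_Q·(L₁+L₂)/(3EI) = θ_0, giving M_Q = 56.47 kN·m (hogging).
Span PQ, ΣM about P with M_Q applied at Q: R_Q^{PQ}·9 = 0 + 56.47, so R_Q^{PQ} = 6.274 kN and R_P = 0 − 6.274 = -6.274 kN.
Span QR, ΣM about R: R_Q^{QR}·5 = 647.8 + 56.47, so R_Q^{QR} = 140.9 kN and R_R = 242.8 − 140.9 = 101.9 kN.
R_Q = 6.274 + 140.9 = 147.1 kN.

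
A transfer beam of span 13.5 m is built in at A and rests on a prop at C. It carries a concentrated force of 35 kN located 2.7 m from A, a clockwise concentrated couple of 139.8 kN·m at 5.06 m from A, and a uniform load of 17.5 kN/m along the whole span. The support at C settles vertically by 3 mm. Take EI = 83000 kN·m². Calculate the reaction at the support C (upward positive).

R_C = 99.71 kN

Take the reaction at C as the redundant and release it; the primary structure is a cantilever fixed at A.
Free-end deflection of the primary structure under the applied loading (downward +):
  point load 35 at a = 2.7: Pa²(3L − a)/(6EI) = 1607/EI
  clockwise couple 139.8 at a = 5.06: M₀a(2L − a)/(2EI) = 7760/EI
  UDL 17.5: wL⁴/(8EI) = 72658/EI
  δ_0 = 82025/EI
Flexibility coefficient — unit upward force at C: δ_{CC} = L³/(3EI) = 820.1/EI.
With EI = 83000 kN·m²: δ_0 = 0.98826 m and δ_{CC} = 0.009881 m/kN.
Compatibility — the beam at C must follow the support down by 0.003 m: δ_0 − R_C·δ_{CC} = 0.003, so R_C = (0.98826 − 0.003)/0.009881 = 99.71 kN.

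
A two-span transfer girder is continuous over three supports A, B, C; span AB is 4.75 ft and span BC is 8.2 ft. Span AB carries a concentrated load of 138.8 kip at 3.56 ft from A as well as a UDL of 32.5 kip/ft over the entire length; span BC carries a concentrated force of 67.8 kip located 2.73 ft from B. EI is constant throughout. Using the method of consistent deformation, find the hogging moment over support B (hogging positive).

Take M_B as the redundant. Released structure: two simple spans AB and BC with a hinge at B.
End slopes at the hinge B, treating each span as simply supported:
  span AB: point load 138.8 at a = 3.56: Pab(L + a)/(6LEI) = 171.5/EI
  span AB: UDL 32.5: wL³/(24EI) = 145.1/EI
  span BC: point load 67.8 at a = 2.73: Pab(L + b)/(6LEI) = 281.3/EI
  relative rotation θ_0 = (316.6 + 281.3)/EI = 597.9/EI
A unit hogging moment at B produces rotation L₁/(3EI) + L₂/(3EI) = 4.317/EI.
Slope continuity at B: θ_0 = M_B·4.317/EI, so M_B = 597.9/4.317 = 138.5 kip·ft (hogging).

M_B = 138.5 kip·ft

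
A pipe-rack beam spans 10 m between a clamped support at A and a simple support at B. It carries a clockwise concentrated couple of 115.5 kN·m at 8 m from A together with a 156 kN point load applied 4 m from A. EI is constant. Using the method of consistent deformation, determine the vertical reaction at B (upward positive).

Take the reaction at B as the redundant and release it; the primary structure is a cantilever fixed at A.
Primary-structure tip deflection at B by superposition:
  clockwise couple 115.5 at a = 8: M₀a(2L − a)/(2EI) = 5544/EI
  point load 156 at a = 4: Pa²(3L − a)/(6EI) = 10816/EI
  δ_0 = 16360/EI
Flexibility coefficient — unit upward force at B: δ_{BB} = L³/(3EI) = 333.3/EI.
Compatibility at B: δ_0 − R_B·δ_{BB} = 0, so R_B = 16360/333.3 = 49.08 kN.

R_B = 49.08 kN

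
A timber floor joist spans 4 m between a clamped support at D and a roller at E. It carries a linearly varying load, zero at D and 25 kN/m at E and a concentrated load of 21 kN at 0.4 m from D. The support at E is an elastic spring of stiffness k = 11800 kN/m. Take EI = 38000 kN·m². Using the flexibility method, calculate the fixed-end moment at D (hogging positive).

Release the roller at E. Primary structure: cantilever fixed at D.
Deflection at E on the released cantilever, summing each load's contribution:
  triangular load, peak 25 at the free end: 11w₀L⁴/(120EI) = 586.7/EI
  point load 21 at a = 0.4: Pa²(3L − a)/(6EI) = 6.496/EI
  δ_0 = 593.2/EI
Flexibility coefficient — unit upward force at E: δ_{EE} = L³/(3EI) = 21.33/EI.
With EI = 38000 kN·m²: δ_0 = 0.01561 m and δ_{EE} = 0.000561 m/kN.
Compatibility — the spring shortens by R_E/k under the reaction it provides: δ_0 − R_E·δ_{EE} = R_E/k. With 1/k = 0.000085 m/kN, R_E = δ_0 / (δ_{EE} + 1/k) = 0.01561 / (0.000561 + 0.000085) = 24.16 kN.
Moment equilibrium about D: M_D = Σ(load moments about D) − R_E·L = 141.7 − 24.16×4 = 45.1 kN·m.

M_D = 45.1 kN·m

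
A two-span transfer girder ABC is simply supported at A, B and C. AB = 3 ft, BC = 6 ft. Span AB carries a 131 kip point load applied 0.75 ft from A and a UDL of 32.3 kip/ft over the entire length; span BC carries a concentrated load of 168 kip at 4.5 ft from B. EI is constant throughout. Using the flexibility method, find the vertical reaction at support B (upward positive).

Insert a hinge at B; M_B is the redundant, and each span becomes simply supported.
Discontinuity in slope at B on the released structure — sum the simple-span end rotations:
  span AB: point load 131 at a = 0.75: Pab(L + a)/(6LEI) = 46.05/EI
  span AB: UDL 32.3: wL³/(24EI) = 36.34/EI
  span BC: point load 168 at a = 4.5: Pab(L + b)/(6LEI) = 236.2/EI
  relative rotation θ_0 = (82.39 + 236.2)/EI = 318.6/EI
A unit hogging moment at B produces rotation L₁/(3EI) + L₂/(3EI) = 3/EI.
Compatibility: M_B·(L₁+L₂)/(3EI) = θ_0, giving M_B = 106.2 kip·ft (hogging).
Span AB, ΣM about A with M_B applied at B: R_B^{AB}·3 = 243.6 + 106.2, so R_B^{AB} = 116.6 kip and R_A = 227.9 − 116.6 = 111.3 kip.
Span BC, ΣM about C: R_B^{BC}·6 = 252 + 106.2, so R_B^{BC} = 59.7 kip and R_C = 168 − 59.7 = 108.3 kip.
R_B = 116.6 + 59.7 = 176.3 kip.

R_B = 176.3 kip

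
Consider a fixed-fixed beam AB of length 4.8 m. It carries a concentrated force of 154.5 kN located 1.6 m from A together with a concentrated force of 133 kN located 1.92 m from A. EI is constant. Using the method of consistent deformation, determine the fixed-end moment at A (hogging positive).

M_A = 201.8 kN·m

Release both end moments; the primary structure is a simply-supported span AB with redundants M_A and M_B.
On the primary (simply-supported) span, the end slopes from the loading are:
  at A: point load 154.5 at a = 1.6: Pab(L + b)/(6LEI) = 219.7/EI
  at B: point load 154.5 at a = 1.6: Pab(L + a)/(6LEI) = 175.8/EI
  at A: point load 133 at a = 1.92: Pab(L + b)/(6LEI) = 196.1/EI
  at B: point load 133 at a = 1.92: Pab(L + a)/(6LEI) = 171.6/EI
  θ_A0 = 415.8/EI,  θ_B0 = 347.4/EI
Flexibility coefficients: a unit moment at one end gives L/(3EI) there and L/(6EI) at the far end, so f₁₁ = f₂₂ = 1.6/EI and f₁₂ = f₂₁ = 0.8/EI.
Compatibility — zero rotation at each built-in end:
  1.6 M_A + 0.8 M_B = 415.8
  0.8 M_A + 1.6 M_B = 347.4
Solving the pair gives M_A = 201.8 kN·m and M_B = 116.2 kN·m (hogging).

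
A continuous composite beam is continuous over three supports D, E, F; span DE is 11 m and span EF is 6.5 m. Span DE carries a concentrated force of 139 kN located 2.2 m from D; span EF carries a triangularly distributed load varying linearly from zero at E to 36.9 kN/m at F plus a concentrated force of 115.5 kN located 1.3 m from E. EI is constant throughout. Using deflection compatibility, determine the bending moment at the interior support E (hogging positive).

M_E = 166.2 kN·m

Release continuity at E by inserting a hinge; the redundant is the internal moment M_E. The primary structure is two simply-supported spans DE and EF.
Discontinuity in slope at E on the released structure — sum the simple-span end rotations:
  span DE: point load 139 at a = 2.2: Pab(L + a)/(6LEI) = 538.2/EI
  span EF: triangular load, peak 36.9: 7w₀L³/(360EI) = 197/EI
  span EF: point load 115.5 at a = 1.3: Pab(L + b)/(6LEI) = 234.2/EI
  relative rotation θ_0 = (538.2 + 431.3)/EI = 969.5/EI
A unit hogging moment at E produces rotation L₁/(3EI) + L₂/(3EI) = 5.833/EI.
Compatibility: M_E·(L₁+L₂)/(3EI) = θ_0, giving M_E = 166.2 kN·m (hogging).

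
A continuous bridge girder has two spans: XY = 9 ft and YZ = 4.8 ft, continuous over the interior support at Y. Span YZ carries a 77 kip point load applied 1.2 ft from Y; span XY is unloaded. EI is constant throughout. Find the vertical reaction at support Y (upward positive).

Release continuity at Y by inserting a hinge; the redundant is the internal moment M_Y. The primary structure is two simply-supported spans XY and YZ.
Discontinuity in slope at Y on the released structure — sum the simple-span end rotations:
  span YZ: point load 77 at a = 1.2: Pab(L + b)/(6LEI) = 97.02/EI
  relative rotation θ_0 = (0 + 97.02)/EI = 97.02/EI
A unit hogging moment at Y produces rotation L₁/(3EI) + L₂/(3EI) = 4.6/EI.
Compatibility: M_Y·(L₁+L₂)/(3EI) = θ_0, giving M_Y = 21.09 kip·ft (hogging).
Span XY, ΣM about X with M_Y applied at Y: R_Y^{XY}·9 = 0 + 21.09, so R_Y^{XY} = 2.343 kip and R_X = 0 − 2.343 = -2.343 kip.
Span YZ, ΣM about Z: R_Y^{YZ}·4.8 = 277.2 + 21.09, so R_Y^{YZ} = 62.14 kip and R_Z = 77 − 62.14 = 14.86 kip.
R_Y = 2.343 + 62.14 = 64.49 kip.

R_Y = 64.49 kip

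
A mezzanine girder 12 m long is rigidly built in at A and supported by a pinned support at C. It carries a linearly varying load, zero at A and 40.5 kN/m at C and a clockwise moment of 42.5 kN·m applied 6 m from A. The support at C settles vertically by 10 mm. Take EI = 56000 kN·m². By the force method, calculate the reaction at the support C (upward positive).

Release the roller at C. Primary structure: cantilever fixed at A.
Free-end deflection of the primary structure under the applied loading (downward +):
  triangular load, peak 40.5 at the free end: 11w₀L⁴/(120EI) = 76982/EI
  clockwise couple 42.5 at a = 6: M₀a(2L − a)/(2EI) = 2295/EI
  δ_0 = 79277/EI
Tip deflection under a unit load at C: L³/(3EI) = 576/EI.
With EI = 56000 kN·m²: δ_0 = 1.4157 m and δ_{CC} = 0.010286 m/kN.
Compatibility — the beam at C must follow the support down by 0.01 m: δ_0 − R_C·δ_{CC} = 0.01, so R_C = (1.4157 − 0.01)/0.010286 = 136.7 kN.

R_C = 136.7 kN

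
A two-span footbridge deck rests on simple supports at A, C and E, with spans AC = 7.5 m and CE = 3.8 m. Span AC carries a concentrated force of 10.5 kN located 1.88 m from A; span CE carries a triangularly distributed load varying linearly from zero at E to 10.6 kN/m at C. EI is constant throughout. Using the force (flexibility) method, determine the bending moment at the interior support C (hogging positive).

Take M_C as the redundant. Released structure: two simple spans AC and CE with a hinge at C.
Rotations at C on the released spans (each span's end-slope, ×1/EI):
  span AC: point load 10.5 at a = 1.88: Pab(L + a)/(6LEI) = 23.12/EI
  span CE: triangular load, peak 10.6: w₀L³/(45EI) = 12.93/EI
  relative rotation θ_0 = (23.12 + 12.93)/EI = 36.05/EI
A unit hogging moment at C produces rotation L₁/(3EI) + L₂/(3EI) = 3.767/EI.
Slope continuity at C: θ_0 = M_C·3.767/EI, so M_C = 36.05/3.767 = 9.571 kN·m (hogging).

M_C = 9.571 kN·m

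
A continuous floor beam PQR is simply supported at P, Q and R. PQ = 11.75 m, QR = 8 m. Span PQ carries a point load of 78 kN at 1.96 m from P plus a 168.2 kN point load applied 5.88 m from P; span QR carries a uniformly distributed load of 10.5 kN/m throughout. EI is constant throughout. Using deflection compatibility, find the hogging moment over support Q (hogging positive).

M_Q = 298.8 kN·m

Release continuity at Q by inserting a hinge; the redundant is the internal moment M_Q. The primary structure is two simply-supported spans PQ and QR.
Rotations at Q on the released spans (each span's end-slope, ×1/EI):
  span PQ: point load 78 at a = 1.96: Pab(L + a)/(6LEI) = 291.1/EI
  span PQ: point load 168.2 at a = 5.88: Pab(L + a)/(6LEI) = 1452/EI
  span QR: UDL 10.5: wL³/(24EI) = 224/EI
  relative rotation θ_0 = (1743 + 224)/EI = 1967/EI
A unit hogging moment at Q produces rotation L₁/(3EI) + L₂/(3EI) = 6.583/EI.
Slope continuity at Q: θ_0 = M_Q·6.583/EI, so M_Q = 1967/6.583 = 298.8 kN·m (hogging).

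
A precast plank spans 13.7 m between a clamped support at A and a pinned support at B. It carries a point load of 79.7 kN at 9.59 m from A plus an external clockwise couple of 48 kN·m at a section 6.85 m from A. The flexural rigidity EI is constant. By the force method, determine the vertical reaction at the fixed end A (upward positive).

Choose R_B as the redundant. The primary structure is the cantilever fixed at A.
Deflection at B on the released cantilever, summing each load's contribution:
  point load 79.7 at a = 9.59: Pa²(3L − a)/(6EI) = 38494/EI
  clockwise couple 48 at a = 6.85: M₀a(2L − a)/(2EI) = 3378/EI
  δ_0 = 41872/EI
Tip deflection under a unit load at B: L³/(3EI) = 857.1/EI.
Compatibility at B: δ_0 − R_B·δ_{BB} = 0, so R_B = 41872/857.1 = 48.85 kN.
Vertical equilibrium: R_A = ΣP − R_B = 79.7 − 48.85 = 30.85 kN.

R_A = 30.85 kN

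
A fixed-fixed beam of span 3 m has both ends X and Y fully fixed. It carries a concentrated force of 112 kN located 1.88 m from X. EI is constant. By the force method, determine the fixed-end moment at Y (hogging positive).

Take the two fixed-end moments M_X, M_Y as redundants; the released structure is the simple span XY.
Simple-span end rotations at X and Y under the given loads:
  at X: point load 112 at a = 1.88: Pab(L + b)/(6LEI) = 53.98/EI
  at Y: point load 112 at a = 1.88: Pab(L + a)/(6LEI) = 63.94/EI
  θ_X0 = 53.98/EI,  θ_Y0 = 63.94/EI
Flexibility coefficients: a unit moment at one end gives L/(3EI) there and L/(6EI) at the far end, so f₁₁ = f₂₂ = 1/EI and f₁₂ = f₂₁ = 0.5/EI.
Compatibility — zero rotation at each built-in end:
  1 M_X + 0.5 M_Y = 53.98
  0.5 M_X + 1 M_Y = 63.94
Solving the pair gives M_X = 29.35 kN·m and M_Y = 49.26 kN·m (hogging).

M_Y = 49.26 kN·m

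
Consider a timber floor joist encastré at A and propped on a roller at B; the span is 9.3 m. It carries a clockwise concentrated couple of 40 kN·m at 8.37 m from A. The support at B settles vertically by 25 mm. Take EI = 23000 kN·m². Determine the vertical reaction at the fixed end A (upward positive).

R_A = -4.243 kN

Remove the prop at B; the released (primary) structure is a cantilever built in at A.
Primary-structure tip deflection at B by superposition:
  clockwise couple 40 at a = 8.37: M₀a(2L − a)/(2EI) = 1713/EI
Flexibility coefficient — unit upward force at B: δ_{BB} = L³/(3EI) = 268.1/EI.
With EI = 23000 kN·m²: δ_0 = 0.074457 m and δ_{BB} = 0.011657 m/kN.
Compatibility — the beam at B must follow the support down by 0.025 m: δ_0 − R_B·δ_{BB} = 0.025, so R_B = (0.074457 − 0.025)/0.011657 = 4.243 kN.
Vertical equilibrium: R_A = ΣP − R_B = 0 − 4.243 = -4.243 kN.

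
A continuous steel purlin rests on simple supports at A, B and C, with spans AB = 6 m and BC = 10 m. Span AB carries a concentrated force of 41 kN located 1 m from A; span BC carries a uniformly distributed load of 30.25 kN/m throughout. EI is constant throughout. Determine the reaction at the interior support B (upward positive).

Take M_B as the redundant. Released structure: two simple spans AB and BC with a hinge at B.
Discontinuity in slope at B on the released structure — sum the simple-span end rotations:
  span AB: point load 41 at a = 1: Pab(L + a)/(6LEI) = 39.86/EI
  span BC: UDL 30.25: wL³/(24EI) = 1260/EI
  relative rotation θ_0 = (39.86 + 1260)/EI = 1300/EI
A unit hogging moment at B produces rotation L₁/(3EI) + L₂/(3EI) = 5.333/EI.
Slope continuity at B: θ_0 = M_B·5.333/EI, so M_B = 1300/5.333 = 243.8 kN·m (hogging).
Span AB, ΣM about A with M_B applied at B: R_B^{AB}·6 = 41 + 243.8, so R_B^{AB} = 47.47 kN and R_A = 41 − 47.47 = -6.467 kN.
Span BC, ΣM about C: R_B^{BC}·10 = 1512 + 243.8, so R_B^{BC} = 175.6 kN and R_C = 302.5 − 175.6 = 126.9 kN.
R_B = 47.47 + 175.6 = 223.1 kN.

R_B = 223.1 kN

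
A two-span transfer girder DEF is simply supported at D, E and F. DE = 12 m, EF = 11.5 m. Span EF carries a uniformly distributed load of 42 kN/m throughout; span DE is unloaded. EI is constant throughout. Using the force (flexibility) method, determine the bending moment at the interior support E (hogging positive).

Release continuity at E by inserting a hinge; the redundant is the internal moment M_E. The primary structure is two simply-supported spans DE and EF.
Rotations at E on the released spans (each span's end-slope, ×1/EI):
  span EF: UDL 42: wL³/(24EI) = 2662/EI
  relative rotation θ_0 = (0 + 2662)/EI = 2662/EI
A unit hogging moment at E produces rotation L₁/(3EI) + L₂/(3EI) = 7.833/EI.
Compatibility: M_E·(L₁+L₂)/(3EI) = θ_0, giving M_E = 339.8 kN·m (hogging).

M_E = 339.8 kN·m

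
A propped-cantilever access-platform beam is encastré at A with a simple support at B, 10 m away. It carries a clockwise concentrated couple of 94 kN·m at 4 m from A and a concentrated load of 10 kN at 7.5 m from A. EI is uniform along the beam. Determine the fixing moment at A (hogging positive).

Release the roller at B. Primary structure: cantilever fixed at A.
Free-end deflection of the primary structure under the applied loading (downward +):
  clockwise couple 94 at a = 4: M₀a(2L − a)/(2EI) = 3008/EI
  point load 10 at a = 7.5: Pa²(3L − a)/(6EI) = 2109/EI
  δ_0 = 5117/EI
Flexibility coefficient — unit upward force at B: δ_{BB} = L³/(3EI) = 333.3/EI.
Compatibility at B: δ_0 − R_B·δ_{BB} = 0, so R_B = 5117/333.3 = 15.35 kN.
Moment equilibrium about A: M_A = Σ(load moments about A) − R_B·L = 169 − 15.35×10 = 15.48 kN·m.

M_A = 15.48 kN·m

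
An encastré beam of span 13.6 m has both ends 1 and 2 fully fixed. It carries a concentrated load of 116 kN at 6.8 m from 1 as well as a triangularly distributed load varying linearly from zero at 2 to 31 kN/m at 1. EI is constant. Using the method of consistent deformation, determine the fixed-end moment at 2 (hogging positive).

Release both end moments; the primary structure is a simply-supported span 12 with redundants M_1 and M_2.
On the primary (simply-supported) span, the end slopes from the loading are:
  at 1: point load 116 at a = 6.8: Pab(L + b)/(6LEI) = 1341/EI
  at 2: point load 116 at a = 6.8: Pab(L + a)/(6LEI) = 1341/EI
  at 1: triangular load, peak 31: w₀L³/(45EI) = 1733/EI
  at 2: triangular load, peak 31: 7w₀L³/(360EI) = 1516/EI
  θ_10 = 3074/EI,  θ_20 = 2857/EI
Flexibility coefficients: a unit moment at one end gives L/(3EI) there and L/(6EI) at the far end, so f₁₁ = f₂₂ = 4.533/EI and f₁₂ = f₂₁ = 2.267/EI.
Compatibility — zero rotation at each built-in end:
  4.533 M_1 + 2.267 M_2 = 3074
  2.267 M_1 + 4.533 M_2 = 2857
Solving the pair gives M_1 = 483.9 kN·m and M_2 = 388.3 kN·m (hogging).

M_2 = 388.3 kN·m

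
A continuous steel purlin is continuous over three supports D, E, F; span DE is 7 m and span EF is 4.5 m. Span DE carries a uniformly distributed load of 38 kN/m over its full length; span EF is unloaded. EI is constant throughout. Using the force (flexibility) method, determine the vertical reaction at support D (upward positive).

R_D = 112.8 kN

Insert a hinge at E; M_E is the redundant, and each span becomes simply supported.
Discontinuity in slope at E on the released structure — sum the simple-span end rotations:
  span DE: UDL 38: wL³/(24EI) = 543.1/EI
  relative rotation θ_0 = (543.1 + 0)/EI = 543.1/EI
A unit hogging moment at E produces rotation L₁/(3EI) + L₂/(3EI) = 3.833/EI.
Compatibility: M_E·(L₁+L₂)/(3EI) = θ_0, giving M_E = 141.7 kN·m (hogging).
Span DE, ΣM about D with M_E applied at E: R_E^{DE}·7 = 931 + 141.7, so R_E^{DE} = 153.2 kN and R_D = 266 − 153.2 = 112.8 kN.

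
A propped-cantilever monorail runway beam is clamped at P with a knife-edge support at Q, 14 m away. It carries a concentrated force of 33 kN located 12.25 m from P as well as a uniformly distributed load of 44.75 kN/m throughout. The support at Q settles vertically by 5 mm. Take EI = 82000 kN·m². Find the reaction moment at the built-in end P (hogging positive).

M_P = 1131 kN·m

Release the roller at Q. Primary structure: cantilever fixed at P.
Downward deflection at the released point Q due to the loads:
  point load 33 at a = 12.25: Pa²(3L − a)/(6EI) = 24554/EI
  UDL 44.75: wL⁴/(8EI) = 214890/EI
  δ_0 = 239443/EI
Flexibility coefficient — unit upward force at Q: δ_{QQ} = L³/(3EI) = 914.7/EI.
With EI = 82000 kN·m²: δ_0 = 2.92 m and δ_{QQ} = 0.011154 m/kN.
Compatibility — the beam at Q must follow the support down by 0.005 m: δ_0 − R_Q·δ_{QQ} = 0.005, so R_Q = (2.92 − 0.005)/0.011154 = 261.3 kN.
Moment equilibrium about P: M_P = Σ(load moments about P) − R_Q·L = 4790 − 261.3×14 = 1131 kN·m.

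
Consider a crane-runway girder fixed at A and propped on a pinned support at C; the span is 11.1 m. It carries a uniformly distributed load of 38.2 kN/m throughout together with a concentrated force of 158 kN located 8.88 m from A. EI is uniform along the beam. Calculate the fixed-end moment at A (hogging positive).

M_A = 756.7 kN·m

Remove the prop at C; the released (primary) structure is a cantilever built in at A.
Downward deflection at the released point C due to the loads:
  UDL 38.2: wL⁴/(8EI) = 72488/EI
  point load 158 at a = 8.88: Pa²(3L − a)/(6EI) = 50708/EI
  δ_0 = 123196/EI
Tip deflection under a unit load at C: L³/(3EI) = 455.9/EI.
Compatibility at C: δ_0 − R_C·δ_{CC} = 0, so R_C = 123196/455.9 = 270.2 kN.
Moment equilibrium about A: M_A = Σ(load moments about A) − R_C·L = 3756 − 270.2×11.1 = 756.7 kN·m.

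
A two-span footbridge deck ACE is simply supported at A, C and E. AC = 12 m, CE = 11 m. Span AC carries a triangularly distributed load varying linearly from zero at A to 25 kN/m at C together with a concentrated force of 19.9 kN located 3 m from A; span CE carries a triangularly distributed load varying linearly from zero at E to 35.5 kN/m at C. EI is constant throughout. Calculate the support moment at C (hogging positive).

M_C = 276.8 kN·m

Release continuity at C by inserting a hinge; the redundant is the internal moment M_C. The primary structure is two simply-supported spans AC and CE.
Discontinuity in slope at C on the released structure — sum the simple-span end rotations:
  span AC: triangular load, peak 25: w₀L³/(45EI) = 960/EI
  span AC: point load 19.9 at a = 3: Pab(L + a)/(6LEI) = 111.9/EI
  span CE: triangular load, peak 35.5: w₀L³/(45EI) = 1050/EI
  relative rotation θ_0 = (1072 + 1050)/EI = 2122/EI
A unit hogging moment at C produces rotation L₁/(3EI) + L₂/(3EI) = 7.667/EI.
Slope continuity at C: θ_0 = M_C·7.667/EI, so M_C = 2122/7.667 = 276.8 kN·m (hogging).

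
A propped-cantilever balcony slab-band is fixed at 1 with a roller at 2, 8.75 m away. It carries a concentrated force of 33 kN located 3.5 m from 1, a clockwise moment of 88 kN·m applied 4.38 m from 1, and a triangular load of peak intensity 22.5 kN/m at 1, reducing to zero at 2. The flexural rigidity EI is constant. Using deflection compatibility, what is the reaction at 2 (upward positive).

R_2 = 37.87 kN

Release the roller at 2. Primary structure: cantilever fixed at 1.
Deflection at 2 on the released cantilever, summing each load's contribution:
  point load 33 at a = 3.5: Pa²(3L − a)/(6EI) = 1533/EI
  clockwise couple 88 at a = 4.38: M₀a(2L − a)/(2EI) = 2528/EI
  triangular load, peak 22.5 at the fixed end: w₀L⁴/(30EI) = 4396/EI
  δ_0 = 8458/EI
Flexibility coefficient — unit upward force at 2: δ_{22} = L³/(3EI) = 223.3/EI.
Compatibility at 2: δ_0 − R_2·δ_{22} = 0, so R_2 = 8458/223.3 = 37.87 kN.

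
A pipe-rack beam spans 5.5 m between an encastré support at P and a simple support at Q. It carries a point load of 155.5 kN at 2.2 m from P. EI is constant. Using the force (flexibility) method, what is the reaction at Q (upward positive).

Release the roller at Q. Primary structure: cantilever fixed at P.
Deflection at Q on the released cantilever, summing each load's contribution:
  point load 155.5 at a = 2.2: Pa²(3L − a)/(6EI) = 1794/EI
Tip deflection under a unit load at Q: L³/(3EI) = 55.46/EI.
Compatibility at Q: δ_0 − R_Q·δ_{QQ} = 0, so R_Q = 1794/55.46 = 32.34 kN.

R_Q = 32.34 kN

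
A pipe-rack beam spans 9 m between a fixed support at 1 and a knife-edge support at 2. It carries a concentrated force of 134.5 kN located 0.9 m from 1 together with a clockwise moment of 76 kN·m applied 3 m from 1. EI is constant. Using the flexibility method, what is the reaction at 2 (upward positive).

Release the roller at 2. Primary structure: cantilever fixed at 1.
Downward deflection at the released point 2 due to the loads:
  point load 134.5 at a = 0.9: Pa²(3L − a)/(6EI) = 473.9/EI
  clockwise couple 76 at a = 3: M₀a(2L − a)/(2EI) = 1710/EI
  δ_0 = 2184/EI
Tip deflection under a unit load at 2: L³/(3EI) = 243/EI.
The prop prevents deflection at 2: R_2 = δ_0/δ_{22} = 2184/243 = 8.987 kN.

R_2 = 8.987 kN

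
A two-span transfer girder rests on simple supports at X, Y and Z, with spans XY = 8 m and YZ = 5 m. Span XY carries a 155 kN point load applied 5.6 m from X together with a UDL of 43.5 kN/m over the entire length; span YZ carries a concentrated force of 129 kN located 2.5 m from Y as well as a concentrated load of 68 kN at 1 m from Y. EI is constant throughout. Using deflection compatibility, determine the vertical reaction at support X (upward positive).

Release continuity at Y by inserting a hinge; the redundant is the internal moment M_Y. The primary structure is two simply-supported spans XY and YZ.
Discontinuity in slope at Y on the released structure — sum the simple-span end rotations:
  span XY: point load 155 at a = 5.6: Pab(L + a)/(6LEI) = 590.2/EI
  span XY: UDL 43.5: wL³/(24EI) = 928/EI
  span YZ: point load 129 at a = 2.5: Pab(L + b)/(6LEI) = 201.6/EI
  span YZ: point load 68 at a = 1: Pab(L + b)/(6LEI) = 81.6/EI
  relative rotation θ_0 = (1518 + 283.2)/EI = 1801/EI
A unit hogging moment at Y produces rotation L₁/(3EI) + L₂/(3EI) = 4.333/EI.
Compatibility: M_Y·(L₁+L₂)/(3EI) = θ_0, giving M_Y = 415.7 kN·m (hogging).
Span XY, ΣM about X with M_Y applied at Y: R_Y^{XY}·8 = 2260 + 415.7, so R_Y^{XY} = 334.5 kN and R_X = 503 − 334.5 = 168.5 kN.

R_X = 168.5 kN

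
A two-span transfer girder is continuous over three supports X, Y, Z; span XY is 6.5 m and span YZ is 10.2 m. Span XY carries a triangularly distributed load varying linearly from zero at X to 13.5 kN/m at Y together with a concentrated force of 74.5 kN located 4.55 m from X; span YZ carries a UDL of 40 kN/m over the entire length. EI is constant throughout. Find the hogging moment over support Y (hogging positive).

Take M_Y as the redundant. Released structure: two simple spans XY and YZ with a hinge at Y.
End slopes at the hinge Y, treating each span as simply supported:
  span XY: triangular load, peak 13.5: w₀L³/(45EI) = 82.39/EI
  span XY: point load 74.5 at a = 4.55: Pab(L + a)/(6LEI) = 187.3/EI
  span YZ: UDL 40: wL³/(24EI) = 1769/EI
  relative rotation θ_0 = (269.7 + 1769)/EI = 2038/EI
A unit hogging moment at Y produces rotation L₁/(3EI) + L₂/(3EI) = 5.567/EI.
Compatibility: M_Y·(L₁+L₂)/(3EI) = θ_0, giving M_Y = 366.2 kN·m (hogging).

M_Y = 366.2 kN·m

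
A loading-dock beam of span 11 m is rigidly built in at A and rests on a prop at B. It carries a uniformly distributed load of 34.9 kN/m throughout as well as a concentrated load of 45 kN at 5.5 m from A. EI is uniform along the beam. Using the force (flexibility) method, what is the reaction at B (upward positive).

R_B = 158 kN

Take the reaction at B as the redundant and release it; the primary structure is a cantilever fixed at A.
Free-end deflection of the primary structure under the applied loading (downward +):
  UDL 34.9: wL⁴/(8EI) = 63871/EI
  point load 45 at a = 5.5: Pa²(3L − a)/(6EI) = 6239/EI
  δ_0 = 70110/EI
Tip deflection under a unit load at B: L³/(3EI) = 443.7/EI.
The prop prevents deflection at B: R_B = δ_0/δ_{BB} = 70110/443.7 = 158 kN.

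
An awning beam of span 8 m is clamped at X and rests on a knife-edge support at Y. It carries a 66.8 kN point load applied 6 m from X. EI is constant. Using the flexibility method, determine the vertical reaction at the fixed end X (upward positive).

R_X = 24.53 kN

Take the reaction at Y as the redundant and release it; the primary structure is a cantilever fixed at X.
Downward deflection at the released point Y due to the loads:
  point load 66.8 at a = 6: Pa²(3L − a)/(6EI) = 7214/EI
Flexibility coefficient — unit upward force at Y: δ_{YY} = L³/(3EI) = 170.7/EI.
Compatibility at Y: δ_0 − R_Y·δ_{YY} = 0, so R_Y = 7214/170.7 = 42.27 kN.
Vertical equilibrium: R_X = ΣP − R_Y = 66.8 − 42.27 = 24.53 kN.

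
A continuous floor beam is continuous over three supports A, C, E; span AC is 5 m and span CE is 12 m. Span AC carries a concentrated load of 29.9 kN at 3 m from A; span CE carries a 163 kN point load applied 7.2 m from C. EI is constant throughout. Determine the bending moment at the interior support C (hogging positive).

M_C = 240.4 kN·m

Take M_C as the redundant. Released structure: two simple spans AC and CE with a hinge at C.
Discontinuity in slope at C on the released structure — sum the simple-span end rotations:
  span AC: point load 29.9 at a = 3: Pab(L + a)/(6LEI) = 47.84/EI
  span CE: point load 163 at a = 7.2: Pab(L + b)/(6LEI) = 1314/EI
  relative rotation θ_0 = (47.84 + 1314)/EI = 1362/EI
A unit hogging moment at C produces rotation L₁/(3EI) + L₂/(3EI) = 5.667/EI.
Slope continuity at C: θ_0 = M_C·5.667/EI, so M_C = 1362/5.667 = 240.4 kN·m (hogging).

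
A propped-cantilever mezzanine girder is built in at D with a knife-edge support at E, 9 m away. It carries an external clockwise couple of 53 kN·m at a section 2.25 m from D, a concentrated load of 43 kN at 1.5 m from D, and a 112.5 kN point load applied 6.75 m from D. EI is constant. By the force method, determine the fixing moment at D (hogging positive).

Choose R_E as the redundant. The primary structure is the cantilever fixed at D.
Free-end deflection of the primary structure under the applied loading (downward +):
  clockwise couple 53 at a = 2.25: M₀a(2L − a)/(2EI) = 939.1/EI
  point load 43 at a = 1.5: Pa²(3L − a)/(6EI) = 411.2/EI
  point load 112.5 at a = 6.75: Pa²(3L − a)/(6EI) = 17300/EI
  δ_0 = 18650/EI
Tip deflection under a unit load at E: L³/(3EI) = 243/EI.
Compatibility at E: δ_0 − R_E·δ_{EE} = 0, so R_E = 18650/243 = 76.75 kN.
Moment equilibrium about D: M_D = Σ(load moments about D) − R_E·L = 876.9 − 76.75×9 = 186.1 kN·m.

M_D = 186.1 kN·m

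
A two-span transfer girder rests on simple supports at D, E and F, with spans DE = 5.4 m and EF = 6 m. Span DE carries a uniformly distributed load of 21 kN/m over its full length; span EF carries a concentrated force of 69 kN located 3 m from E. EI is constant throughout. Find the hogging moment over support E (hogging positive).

Release continuity at E by inserting a hinge; the redundant is the internal moment M_E. The primary structure is two simply-supported spans DE and EF.
Discontinuity in slope at E on the released structure — sum the simple-span end rotations:
  span DE: UDL 21: wL³/(24EI) = 137.8/EI
  span EF: point load 69 at a = 3: Pab(L + b)/(6LEI) = 155.2/EI
  relative rotation θ_0 = (137.8 + 155.2)/EI = 293/EI
A unit hogging moment at E produces rotation L₁/(3EI) + L₂/(3EI) = 3.8/EI.
Compatibility: M_E·(L₁+L₂)/(3EI) = θ_0, giving M_E = 77.11 kN·m (hogging).

M_E = 77.11 kN·m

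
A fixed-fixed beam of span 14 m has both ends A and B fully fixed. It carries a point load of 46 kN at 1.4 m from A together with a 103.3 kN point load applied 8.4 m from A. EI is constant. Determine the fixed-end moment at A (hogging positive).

Take the two fixed-end moments M_A, M_B as redundants; the released structure is the simple span AB.
End rotations of the released simple span under the applied load (×1/EI):
  at A: point load 46 at a = 1.4: Pab(L + b)/(6LEI) = 257/EI
  at B: point load 46 at a = 1.4: Pab(L + a)/(6LEI) = 148.8/EI
  at A: point load 103.3 at a = 8.4: Pab(L + b)/(6LEI) = 1134/EI
  at B: point load 103.3 at a = 8.4: Pab(L + a)/(6LEI) = 1296/EI
  θ_A0 = 1391/EI,  θ_B0 = 1445/EI
Flexibility coefficients: a unit moment at one end gives L/(3EI) there and L/(6EI) at the far end, so f₁₁ = f₂₂ = 4.667/EI and f₁₂ = f₂₁ = 2.333/EI.
Compatibility — zero rotation at each built-in end:
  4.667 M_A + 2.333 M_B = 1391
  2.333 M_A + 4.667 M_B = 1445
Solving the pair gives M_A = 191 kN·m and M_B = 214 kN·m (hogging).

M_A = 191 kN·m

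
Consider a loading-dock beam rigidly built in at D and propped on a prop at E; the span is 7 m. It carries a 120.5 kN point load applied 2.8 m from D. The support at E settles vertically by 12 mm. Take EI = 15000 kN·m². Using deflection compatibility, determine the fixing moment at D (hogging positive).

M_D = 173 kN·m

Choose R_E as the redundant. The primary structure is the cantilever fixed at D.
Free-end deflection of the primary structure under the applied loading (downward +):
  point load 120.5 at a = 2.8: Pa²(3L − a)/(6EI) = 2866/EI
Tip deflection under a unit load at E: L³/(3EI) = 114.3/EI.
With EI = 15000 kN·m²: δ_0 = 0.19104 m and δ_{EE} = 0.007622 m/kN.
Compatibility — the beam at E must follow the support down by 0.012 m: δ_0 − R_E·δ_{EE} = 0.012, so R_E = (0.19104 − 0.012)/0.007622 = 23.49 kN.
Moment equilibrium about D: M_D = Σ(load moments about D) − R_E·L = 337.4 − 23.49×7 = 173 kN·m.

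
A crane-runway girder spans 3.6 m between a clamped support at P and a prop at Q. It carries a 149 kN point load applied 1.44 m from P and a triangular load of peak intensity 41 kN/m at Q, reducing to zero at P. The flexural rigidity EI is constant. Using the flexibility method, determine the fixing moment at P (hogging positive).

M_P = 134 kN·m

Remove the prop at Q; the released (primary) structure is a cantilever built in at P.
Deflection at Q on the released cantilever, summing each load's contribution:
  point load 149 at a = 1.44: Pa²(3L − a)/(6EI) = 482/EI
  triangular load, peak 41 at the free end: 11w₀L⁴/(120EI) = 631.3/EI
  δ_0 = 1113/EI
Flexibility coefficient — unit upward force at Q: δ_{QQ} = L³/(3EI) = 15.55/EI.
Compatibility at Q: δ_0 − R_Q·δ_{QQ} = 0, so R_Q = 1113/15.55 = 71.58 kN.
Moment equilibrium about P: M_P = Σ(load moments about P) − R_Q·L = 391.7 − 71.58×3.6 = 134 kN·m.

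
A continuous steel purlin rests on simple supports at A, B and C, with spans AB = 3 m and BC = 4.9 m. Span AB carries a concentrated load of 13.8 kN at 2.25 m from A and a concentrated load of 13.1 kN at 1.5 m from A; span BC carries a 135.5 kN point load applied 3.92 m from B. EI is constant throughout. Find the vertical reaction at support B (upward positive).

R_B = 68.14 kN

Release continuity at B by inserting a hinge; the redundant is the internal moment M_B. The primary structure is two simply-supported spans AB and BC.
Discontinuity in slope at B on the released structure — sum the simple-span end rotations:
  span AB: point load 13.8 at a = 2.25: Pab(L + a)/(6LEI) = 6.792/EI
  span AB: point load 13.1 at a = 1.5: Pab(L + a)/(6LEI) = 7.369/EI
  span BC: point load 135.5 at a = 3.92: Pab(L + b)/(6LEI) = 104.1/EI
  relative rotation θ_0 = (14.16 + 104.1)/EI = 118.3/EI
A unit hogging moment at B produces rotation L₁/(3EI) + L₂/(3EI) = 2.633/EI.
Slope continuity at B: θ_0 = M_B·2.633/EI, so M_B = 118.3/2.633 = 44.91 kN·m (hogging).
Span AB, ΣM about A with M_B applied at B: R_B^{AB}·3 = 50.7 + 44.91, so R_B^{AB} = 31.87 kN and R_A = 26.9 − 31.87 = -4.971 kN.
Span BC, ΣM about C: R_B^{BC}·4.9 = 132.8 + 44.91, so R_B^{BC} = 36.27 kN and R_C = 135.5 − 36.27 = 99.23 kN.
R_B = 31.87 + 36.27 = 68.14 kN.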